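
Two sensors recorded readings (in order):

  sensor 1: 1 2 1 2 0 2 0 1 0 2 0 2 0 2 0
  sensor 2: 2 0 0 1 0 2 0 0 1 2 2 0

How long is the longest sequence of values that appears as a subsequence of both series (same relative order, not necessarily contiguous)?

Pick 2 at sensor 1[4]=sensor 2[1], 0 at sensor 1[5]=sensor 2[2], 0 at sensor 1[7]=sensor 2[3], 1 at sensor 1[8]=sensor 2[4], 0 at sensor 1[9]=sensor 2[5], 2 at sensor 1[10]=sensor 2[6], 0 at sensor 1[11]=sensor 2[8], 2 at sensor 1[12]=sensor 2[10], 2 at sensor 1[14]=sensor 2[11], 0 at sensor 1[15]=sensor 2[12]; all 10 values appear in both, in order, and the DP table's final entry dp[15][12] is also 10, so no common subsequence is longer.

10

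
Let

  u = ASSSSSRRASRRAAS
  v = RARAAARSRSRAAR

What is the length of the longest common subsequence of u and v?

8

Taking A [1,2], then R [7,3], then R [8,7], then S [10,8], then R [11,9], then R [12,11], then A [13,12], then A [14,13] gives a common subsequence of length 8. Since dp[15][14] = 8, nothing longer is possible.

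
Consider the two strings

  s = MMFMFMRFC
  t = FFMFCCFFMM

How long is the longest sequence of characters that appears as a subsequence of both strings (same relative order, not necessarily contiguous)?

5

Taking F (s #3, t #1), F (s #5, t #2), M (s #6, t #3), F (s #8, t #4), C (s #9, t #6) gives a common subsequence of length 5. The LCS DP gives dp[9][10] = 5, so this is optimal.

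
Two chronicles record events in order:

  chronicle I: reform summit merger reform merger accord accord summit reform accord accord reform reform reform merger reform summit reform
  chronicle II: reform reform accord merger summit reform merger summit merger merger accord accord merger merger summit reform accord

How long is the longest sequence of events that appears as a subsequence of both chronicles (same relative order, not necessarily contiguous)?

Match reform (chronicle I #1, chronicle II #2), summit (chronicle I #2, chronicle II #5), reform (chronicle I #4, chronicle II #6), merger (chronicle I #5, chronicle II #7), summit (chronicle I #8, chronicle II #8), accord (chronicle I #10, chronicle II #11), accord (chronicle I #11, chronicle II #12), merger (chronicle I #15, chronicle II #14), summit (chronicle I #17, chronicle II #15), reform (chronicle I #18, chronicle II #16) — 10 events in the same relative order in both. dp[18][17] = 10 confirms this is the maximum.

10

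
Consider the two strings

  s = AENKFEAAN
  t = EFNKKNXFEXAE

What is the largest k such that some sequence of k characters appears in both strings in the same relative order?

One common subsequence of length 6: E [2,1], N [3,3], K [4,5], F [5,8], E [6,9], A [7,11], and the DP table's final entry dp[9][12] is also 6, so no common subsequence is longer.

6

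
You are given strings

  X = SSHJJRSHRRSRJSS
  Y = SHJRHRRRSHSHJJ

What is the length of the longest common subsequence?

10

One common subsequence of length 10: S [2,1], H [3,2], J [5,3], R [6,4], H [8,5], R [9,6], R [10,7], R [12,8], S [14,9], S [15,11]. Since dp[15][14] = 10, nothing longer is possible.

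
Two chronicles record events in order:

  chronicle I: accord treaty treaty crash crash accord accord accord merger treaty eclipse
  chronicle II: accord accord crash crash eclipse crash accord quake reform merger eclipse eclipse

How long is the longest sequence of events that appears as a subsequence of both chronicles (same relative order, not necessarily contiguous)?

One common subsequence of length 6: accord (chronicle I #1, chronicle II #2), then crash (chronicle I #4, chronicle II #4), then crash (chronicle I #5, chronicle II #6), then accord (chronicle I #6, chronicle II #7), then merger (chronicle I #9, chronicle II #10), then eclipse (chronicle I #11, chronicle II #12). Since dp[11][12] = 6, nothing longer is possible.

6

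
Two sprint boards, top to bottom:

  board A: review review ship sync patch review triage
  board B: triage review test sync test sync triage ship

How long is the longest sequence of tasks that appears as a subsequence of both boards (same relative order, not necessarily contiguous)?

Taking review [1,2]; then sync [4,6]; then triage [7,7] gives a common subsequence of length 3. The LCS DP gives dp[7][8] = 3, so this is optimal.

3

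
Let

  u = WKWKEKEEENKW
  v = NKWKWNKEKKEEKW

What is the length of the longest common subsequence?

Match W [1,3]; then K [2,4]; then W [3,5]; then K [4,7]; then E [5,8]; then K [6,10]; then E [8,11]; then E [9,12]; then K [11,13]; then W [12,14] — 10 characters in the same relative order in both. The LCS DP gives dp[12][14] = 10, so this is optimal.

10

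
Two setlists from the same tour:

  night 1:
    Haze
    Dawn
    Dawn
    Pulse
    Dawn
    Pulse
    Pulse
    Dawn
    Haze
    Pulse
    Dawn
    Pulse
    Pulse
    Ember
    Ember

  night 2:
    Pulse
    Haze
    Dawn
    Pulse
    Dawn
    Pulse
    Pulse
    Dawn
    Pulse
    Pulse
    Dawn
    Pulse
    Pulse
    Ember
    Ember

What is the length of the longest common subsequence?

Match Haze [1,2] → Dawn [3,3] → Pulse [4,4] → Dawn [5,5] → Pulse [6,6] → Pulse [7,7] → Dawn [8,8] → Pulse [10,10] → Dawn [11,11] → Pulse [12,12] → Pulse [13,13] → Ember [14,14] → Ember [15,15] — 13 songs in the same relative order in both. dp[15][15] = 13 confirms this is the maximum.

13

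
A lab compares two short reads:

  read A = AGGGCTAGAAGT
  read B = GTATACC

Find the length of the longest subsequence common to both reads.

4

Match G at read A[4]=read B[1] → T at read A[6]=read B[2] → A at read A[7]=read B[3] → A at read A[9]=read B[5] — 4 bases in the same relative order in both, and the DP table's final entry dp[12][7] is also 4, so no common subsequence is longer.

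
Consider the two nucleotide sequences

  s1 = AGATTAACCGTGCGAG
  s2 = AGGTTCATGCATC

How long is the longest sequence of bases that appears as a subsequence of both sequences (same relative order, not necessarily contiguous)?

Match A [1,1], then G [2,3], then T [4,4], then T [5,5], then A [7,7], then T [11,8], then G [12,9], then C [13,10], then A [15,11] — 9 bases in the same relative order in both. Since dp[16][13] = 9, nothing longer is possible.

9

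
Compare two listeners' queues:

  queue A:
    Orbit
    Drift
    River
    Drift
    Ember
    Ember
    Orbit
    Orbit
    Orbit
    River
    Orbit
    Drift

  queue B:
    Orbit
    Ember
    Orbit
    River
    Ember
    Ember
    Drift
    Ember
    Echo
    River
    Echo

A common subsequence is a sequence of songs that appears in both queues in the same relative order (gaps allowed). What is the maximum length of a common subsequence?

Taking Orbit [1,3]; then River [3,4]; then Drift [4,7]; then Ember [5,8]; then River [10,10] gives a common subsequence of length 5. The LCS DP gives dp[12][11] = 5, so this is optimal.

5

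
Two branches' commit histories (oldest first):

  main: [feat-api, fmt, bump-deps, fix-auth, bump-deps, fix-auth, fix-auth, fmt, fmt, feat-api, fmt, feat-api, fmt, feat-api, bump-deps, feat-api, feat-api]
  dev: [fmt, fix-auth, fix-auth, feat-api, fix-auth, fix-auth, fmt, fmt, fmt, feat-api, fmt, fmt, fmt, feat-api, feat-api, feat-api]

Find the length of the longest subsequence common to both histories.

12

Match fmt at main[2]=dev[1] → fix-auth at main[4]=dev[3] → fix-auth at main[6]=dev[5] → fix-auth at main[7]=dev[6] → fmt at main[8]=dev[8] → fmt at main[9]=dev[9] → feat-api at main[10]=dev[10] → fmt at main[11]=dev[12] → fmt at main[13]=dev[13] → feat-api at main[14]=dev[14] → feat-api at main[16]=dev[15] → feat-api at main[17]=dev[16] — 12 commits in the same relative order in both. The LCS DP gives dp[17][16] = 12, so this is optimal.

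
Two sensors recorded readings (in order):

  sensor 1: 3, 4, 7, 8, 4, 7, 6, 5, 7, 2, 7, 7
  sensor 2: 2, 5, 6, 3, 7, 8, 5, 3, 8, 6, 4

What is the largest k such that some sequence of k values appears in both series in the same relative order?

4

Match 3 (sensor 1 #1, sensor 2 #4), 7 (sensor 1 #3, sensor 2 #5), 8 (sensor 1 #4, sensor 2 #9), 4 (sensor 1 #5, sensor 2 #11) — 4 values in the same relative order in both. Since dp[12][11] = 4, nothing longer is possible.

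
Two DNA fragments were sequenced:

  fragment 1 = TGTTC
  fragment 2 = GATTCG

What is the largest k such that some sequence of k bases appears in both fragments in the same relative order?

4

Pick G at fragment 1[2]=fragment 2[1]; then T at fragment 1[3]=fragment 2[3]; then T at fragment 1[4]=fragment 2[4]; then C at fragment 1[5]=fragment 2[5]; all 4 bases appear in both, in order. dp[5][6] = 4 confirms this is the maximum.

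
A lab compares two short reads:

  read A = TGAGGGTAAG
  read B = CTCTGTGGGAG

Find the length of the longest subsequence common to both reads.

Match T (read A #1, read B #4), then G (read A #2, read B #5), then G (read A #4, read B #7), then G (read A #5, read B #8), then G (read A #6, read B #9), then A (read A #9, read B #10), then G (read A #10, read B #11) — 7 bases in the same relative order in both, and the DP table's final entry dp[10][11] is also 7, so no common subsequence is longer.

7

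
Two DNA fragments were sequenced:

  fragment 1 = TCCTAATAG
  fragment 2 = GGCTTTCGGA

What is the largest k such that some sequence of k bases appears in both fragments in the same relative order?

4

Let dp[i][j] be the LCS length of the first i bases of fragment 1 and the first j bases of fragment 2. dp[i][j] = dp[i-1][j-1]+1 when the i-th and j-th bases match, else max(dp[i-1][j], dp[i][j-1]).
    ·  G  G  C  T  T  T  C  G  G  A
 ·  0  0  0  0  0  0  0  0  0  0  0
 T  0  0  0  0  1  1  1  1  1  1  1
 C  0  0  0  1  1  1  1  2  2  2  2
 C  0  0  0  1  1  1  1  2  2  2  2
 T  0  0  0  1  2  2  2  2  2  2  2
 A  0  0  0  1  2  2  2  2  2  2  3
 A  0  0  0  1  2  2  2  2  2  2  3
 T  0  0  0  1  2  3  3  3  3  3  3
 A  0  0  0  1  2  3  3  3  3  3  4
 G  0  1  1  1  2  3  3  3  4  4  4
dp[9][10] = 4. One LCS (by backtracking along matches): TTTA.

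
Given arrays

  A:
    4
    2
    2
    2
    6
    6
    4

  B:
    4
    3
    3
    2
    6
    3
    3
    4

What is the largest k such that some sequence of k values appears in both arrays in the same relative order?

Let dp[i][j] be the LCS length of the first i values of A and the first j values of B. dp[i][j] = dp[i-1][j-1]+1 when the i-th and j-th values match, else max(dp[i-1][j], dp[i][j-1]).
    ·  4  3  3  2  6  3  3  4
 ·  0  0  0  0  0  0  0  0  0
 4  0  1  1  1  1  1  1  1  1
 2  0  1  1  1  2  2  2  2  2
 2  0  1  1  1  2  2  2  2  2
 2  0  1  1  1  2  2  2  2  2
 6  0  1  1  1  2  3  3  3  3
 6  0  1  1  1  2  3  3  3  3
 4  0  1  1  1  2  3  3  3  4
dp[7][8] = 4. One LCS (by backtracking along matches): 4, 2, 6, 4.

4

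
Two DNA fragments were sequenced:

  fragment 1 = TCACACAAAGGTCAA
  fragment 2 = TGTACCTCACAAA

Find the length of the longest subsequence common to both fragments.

Match T at fragment 1[1]=fragment 2[3]; then C at fragment 1[2]=fragment 2[6]; then C at fragment 1[4]=fragment 2[8]; then A at fragment 1[5]=fragment 2[9]; then C at fragment 1[6]=fragment 2[10]; then A at fragment 1[9]=fragment 2[11]; then A at fragment 1[14]=fragment 2[12]; then A at fragment 1[15]=fragment 2[13] — 8 bases in the same relative order in both, and the DP table's final entry dp[15][13] is also 8, so no common subsequence is longer.

8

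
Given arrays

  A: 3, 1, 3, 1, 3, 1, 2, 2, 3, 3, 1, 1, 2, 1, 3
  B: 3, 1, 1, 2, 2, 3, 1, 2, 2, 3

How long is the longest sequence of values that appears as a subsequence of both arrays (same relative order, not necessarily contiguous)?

Let dp[i][j] be the LCS length of the first i values of A and the first j values of B. dp[i][j] = dp[i-1][j-1]+1 when the i-th and j-th values match, else max(dp[i-1][j], dp[i][j-1]).
    ·  3  1  1  2  2  3  1  2  2  3
 ·  0  0  0  0  0  0  0  0  0  0  0
 3  0  1  1  1  1  1  1  1  1  1  1
 1  0  1  2  2  2  2  2  2  2  2  2
 3  0  1  2  2  2  2  3  3  3  3  3
 1  0  1  2  3  3  3  3  4  4  4  4
 3  0  1  2  3  3  3  4  4  4  4  5
 1  0  1  2  3  3  3  4  5  5  5  5
 2  0  1  2  3  4  4  4  5  6  6  6
 2  0  1  2  3  4  5  5  5  6  7  7
 3  0  1  2  3  4  5  6  6  6  7  8
 3  0  1  2  3  4  5  6  6  6  7  8
 1  0  1  2  3  4  5  6  7  7  7  8
 1  0  1  2  3  4  5  6  7  7  7  8
 2  0  1  2  3  4  5  6  7  8  8  8
 1  0  1  2  3  4  5  6  7  8  8  8
 3  0  1  2  3  4  5  6  7  8  8  9
dp[15][10] = 9. One LCS (by backtracking along matches): 3, 1, 1, 2, 2, 3, 1, 2, 3.

9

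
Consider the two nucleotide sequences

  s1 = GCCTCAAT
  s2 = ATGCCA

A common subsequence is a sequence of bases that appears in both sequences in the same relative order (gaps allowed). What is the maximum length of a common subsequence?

Let dp[i][j] be the LCS length of the first i bases of s1 and the first j bases of s2. dp[i][j] = dp[i-1][j-1]+1 when the i-th and j-th bases match, else max(dp[i-1][j], dp[i][j-1]).
    ·  A  T  G  C  C  A
 ·  0  0  0  0  0  0  0
 G  0  0  0  1  1  1  1
 C  0  0  0  1  2  2  2
 C  0  0  0  1  2  3  3
 T  0  0  1  1  2  3  3
 C  0  0  1  1  2  3  3
 A  0  1  1  1  2  3  4
 A  0  1  1  1  2  3  4
 T  0  1  2  2  2  3  4
dp[8][6] = 4. One LCS (by backtracking along matches): GCCA.

4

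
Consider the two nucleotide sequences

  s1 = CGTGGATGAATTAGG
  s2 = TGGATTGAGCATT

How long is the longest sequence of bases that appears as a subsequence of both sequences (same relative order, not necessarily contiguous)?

10

One common subsequence of length 10: T [3,1]; then G [4,2]; then G [5,3]; then A [6,4]; then T [7,6]; then G [8,7]; then A [9,8]; then A [10,11]; then T [11,12]; then T [12,13], and the DP table's final entry dp[15][13] is also 10, so no common subsequence is longer.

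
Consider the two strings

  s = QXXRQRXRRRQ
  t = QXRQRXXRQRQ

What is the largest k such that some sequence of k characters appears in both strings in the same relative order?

Let dp[i][j] be the LCS length of the first i characters of s and the first j characters of t. dp[i][j] = dp[i-1][j-1]+1 when the i-th and j-th characters match, else max(dp[i-1][j], dp[i][j-1]).
    ·  Q  X  R  Q  R  X  X  R  Q  R  Q
 ·  0  0  0  0  0  0  0  0  0  0  0  0
 Q  0  1  1  1  1  1  1  1  1  1  1  1
 X  0  1  2  2  2  2  2  2  2  2  2  2
 X  0  1  2  2  2  2  3  3  3  3  3  3
 R  0  1  2  3  3  3  3  3  4  4  4  4
 Q  0  1  2  3  4  4  4  4  4  5  5  5
 R  0  1  2  3  4  5  5  5  5  5  6  6
 X  0  1  2  3  4  5  6  6  6  6  6  6
 R  0  1  2  3  4  5  6  6  7  7  7  7
 R  0  1  2  3  4  5  6  6  7  7  8  8
 R  0  1  2  3  4  5  6  6  7  7  8  8
 Q  0  1  2  3  4  5  6  6  7  8  8  9
dp[11][11] = 9. One LCS (by backtracking along matches): QXRQRXRRQ.

9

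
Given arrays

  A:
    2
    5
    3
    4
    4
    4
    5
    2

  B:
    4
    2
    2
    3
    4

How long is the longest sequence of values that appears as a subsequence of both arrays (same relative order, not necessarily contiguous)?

One common subsequence of length 3: 2 at A[1]=B[3], 3 at A[3]=B[4], 4 at A[6]=B[5]. dp[8][5] = 3 confirms this is the maximum.

3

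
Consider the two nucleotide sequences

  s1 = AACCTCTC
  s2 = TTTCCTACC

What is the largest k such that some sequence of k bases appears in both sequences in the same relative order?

5

Let dp[i][j] be the LCS length of the first i bases of s1 and the first j bases of s2. dp[i][j] = dp[i-1][j-1]+1 when the i-th and j-th bases match, else max(dp[i-1][j], dp[i][j-1]).
    ·  T  T  T  C  C  T  A  C  C
 ·  0  0  0  0  0  0  0  0  0  0
 A  0  0  0  0  0  0  0  1  1  1
 A  0  0  0  0  0  0  0  1  1  1
 C  0  0  0  0  1  1  1  1  2  2
 C  0  0  0  0  1  2  2  2  2  3
 T  0  1  1  1  1  2  3  3  3  3
 C  0  1  1  1  2  2  3  3  4  4
 T  0  1  2  2  2  2  3  3  4  4
 C  0  1  2  2  3  3  3  3  4  5
dp[8][9] = 5. One LCS (by backtracking along matches): CCTCC.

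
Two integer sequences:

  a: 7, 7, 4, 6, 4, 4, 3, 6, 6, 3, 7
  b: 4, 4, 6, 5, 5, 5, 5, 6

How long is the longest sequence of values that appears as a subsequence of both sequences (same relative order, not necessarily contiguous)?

4

Match 4 (a #5, b #1), then 4 (a #6, b #2), then 6 (a #8, b #3), then 6 (a #9, b #8) — 4 values in the same relative order in both. The LCS DP gives dp[11][8] = 4, so this is optimal.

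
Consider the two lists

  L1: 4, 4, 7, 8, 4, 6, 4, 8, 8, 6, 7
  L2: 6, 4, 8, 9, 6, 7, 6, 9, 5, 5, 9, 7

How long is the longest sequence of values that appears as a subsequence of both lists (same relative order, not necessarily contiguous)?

Let dp[i][j] be the LCS length of the first i values of L1 and the first j values of L2. dp[i][j] = dp[i-1][j-1]+1 when the i-th and j-th values match, else max(dp[i-1][j], dp[i][j-1]).
    ·  6  4  8  9  6  7  6  9  5  5  9  7
 ·  0  0  0  0  0  0  0  0  0  0  0  0  0
 4  0  0  1  1  1  1  1  1  1  1  1  1  1
 4  0  0  1  1  1  1  1  1  1  1  1  1  1
 7  0  0  1  1  1  1  2  2  2  2  2  2  2
 8  0  0  1  2  2  2  2  2  2  2  2  2  2
 4  0  0  1  2  2  2  2  2  2  2  2  2  2
 6  0  1  1  2  2  3  3  3  3  3  3  3  3
 4  0  1  2  2  2  3  3  3  3  3  3  3  3
 8  0  1  2  3  3  3  3  3  3  3  3  3  3
 8  0  1  2  3  3  3  3  3  3  3  3  3  3
 6  0  1  2  3  3  4  4  4  4  4  4  4  4
 7  0  1  2  3  3  4  5  5  5  5  5  5  5
dp[11][12] = 5. One LCS (by backtracking along matches): 4, 8, 6, 6, 7.

5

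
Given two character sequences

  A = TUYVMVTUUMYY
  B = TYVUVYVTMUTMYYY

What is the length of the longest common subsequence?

9

Match T [1,1], then U [2,4], then Y [3,6], then V [4,7], then M [5,9], then T [7,11], then M [10,12], then Y [11,14], then Y [12,15] — 9 characters in the same relative order in both. The LCS DP gives dp[12][15] = 9, so this is optimal.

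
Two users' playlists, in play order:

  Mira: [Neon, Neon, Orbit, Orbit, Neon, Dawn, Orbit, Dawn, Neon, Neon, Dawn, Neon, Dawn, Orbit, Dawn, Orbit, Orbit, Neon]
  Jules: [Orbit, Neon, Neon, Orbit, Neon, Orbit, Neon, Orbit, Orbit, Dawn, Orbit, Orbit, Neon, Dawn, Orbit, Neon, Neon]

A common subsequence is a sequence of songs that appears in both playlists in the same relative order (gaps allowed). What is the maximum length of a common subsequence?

Taking Neon (Mira #1, Jules #2), Neon (Mira #2, Jules #3), Orbit (Mira #3, Jules #4), Orbit (Mira #4, Jules #6), Neon (Mira #5, Jules #7), Dawn (Mira #6, Jules #10), Orbit (Mira #7, Jules #12), Neon (Mira #10, Jules #13), Dawn (Mira #11, Jules #14), Neon (Mira #12, Jules #16), Neon (Mira #18, Jules #17) gives a common subsequence of length 11. Since dp[18][17] = 11, nothing longer is possible.

11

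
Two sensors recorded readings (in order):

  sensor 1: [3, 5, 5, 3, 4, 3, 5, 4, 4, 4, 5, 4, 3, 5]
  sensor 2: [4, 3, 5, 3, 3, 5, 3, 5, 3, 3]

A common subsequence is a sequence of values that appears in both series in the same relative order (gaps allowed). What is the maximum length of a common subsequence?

7

Let dp[i][j] be the LCS length of the first i values of sensor 1 and the first j values of sensor 2. dp[i][j] = dp[i-1][j-1]+1 when the i-th and j-th values match, else max(dp[i-1][j], dp[i][j-1]).
    ·  4  3  5  3  3  5  3  5  3  3
 ·  0  0  0  0  0  0  0  0  0  0  0
 3  0  0  1  1  1  1  1  1  1  1  1
 5  0  0  1  2  2  2  2  2  2  2  2
 5  0  0  1  2  2  2  3  3  3  3  3
 3  0  0  1  2  3  3  3  4  4  4  4
 4  0  1  1  2  3  3  3  4  4  4  4
 3  0  1  2  2  3  4  4  4  4  5  5
 5  0  1  2  3  3  4  5  5  5  5  5
 4  0  1  2  3  3  4  5  5  5  5  5
 4  0  1  2  3  3  4  5  5  5  5  5
 4  0  1  2  3  3  4  5  5  5  5  5
 5  0  1  2  3  3  4  5  5  6  6  6
 4  0  1  2  3  3  4  5  5  6  6  6
 3  0  1  2  3  4  4  5  6  6  7  7
 5  0  1  2  3  4  4  5  6  7  7  7
dp[14][10] = 7. One LCS (by backtracking along matches): 3, 5, 3, 3, 5, 5, 3.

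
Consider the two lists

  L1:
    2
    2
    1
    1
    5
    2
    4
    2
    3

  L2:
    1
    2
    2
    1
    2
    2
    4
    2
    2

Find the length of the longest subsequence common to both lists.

6

One common subsequence of length 6: 2 at L1[1]=L2[2], 2 at L1[2]=L2[3], 1 at L1[3]=L2[4], 2 at L1[6]=L2[6], 4 at L1[7]=L2[7], 2 at L1[8]=L2[9]. The LCS DP gives dp[9][9] = 6, so this is optimal.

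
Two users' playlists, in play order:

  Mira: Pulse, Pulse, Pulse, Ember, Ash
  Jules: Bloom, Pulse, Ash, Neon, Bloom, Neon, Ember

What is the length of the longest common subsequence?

One common subsequence of length 2: Pulse [1,2], Ember [4,7], and the DP table's final entry dp[5][7] is also 2, so no common subsequence is longer.

2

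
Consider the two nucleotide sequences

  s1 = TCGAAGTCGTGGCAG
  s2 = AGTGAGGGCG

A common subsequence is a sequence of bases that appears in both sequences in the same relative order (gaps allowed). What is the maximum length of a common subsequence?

Let dp[i][j] be the LCS length of the first i bases of s1 and the first j bases of s2. dp[i][j] = dp[i-1][j-1]+1 when the i-th and j-th bases match, else max(dp[i-1][j], dp[i][j-1]).
    ·  A  G  T  G  A  G  G  G  C  G
 ·  0  0  0  0  0  0  0  0  0  0  0
 T  0  0  0  1  1  1  1  1  1  1  1
 C  0  0  0  1  1  1  1  1  1  2  2
 G  0  0  1  1  2  2  2  2  2  2  3
 A  0  1  1  1  2  3  3  3  3  3  3
 A  0  1  1  1  2  3  3  3  3  3  3
 G  0  1  2  2  2  3  4  4  4  4  4
 T  0  1  2  3  3  3  4  4  4  4  4
 C  0  1  2  3  3  3  4  4  4  5  5
 G  0  1  2  3  4  4  4  5  5  5  6
 T  0  1  2  3  4  4  4  5  5  5  6
 G  0  1  2  3  4  4  5  5  6  6  6
 G  0  1  2  3  4  4  5  6  6  6  7
 C  0  1  2  3  4  4  5  6  6  7  7
 A  0  1  2  3  4  5  5  6  6  7  7
 G  0  1  2  3  4  5  6  6  7  7  8
dp[15][10] = 8. One LCS (by backtracking along matches): TGAGGGCG.

8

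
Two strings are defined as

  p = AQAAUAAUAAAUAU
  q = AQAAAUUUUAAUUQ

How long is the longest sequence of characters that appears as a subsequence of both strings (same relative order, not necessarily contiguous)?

10

Match A at p[1]=q[1], Q at p[2]=q[2], A at p[3]=q[4], A at p[4]=q[5], U at p[5]=q[8], U at p[8]=q[9], A at p[10]=q[10], A at p[11]=q[11], U at p[12]=q[12], U at p[14]=q[13] — 10 characters in the same relative order in both. dp[14][14] = 10 confirms this is the maximum.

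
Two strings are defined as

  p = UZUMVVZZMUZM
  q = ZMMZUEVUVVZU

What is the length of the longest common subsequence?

Let dp[i][j] be the LCS length of the first i characters of p and the first j characters of q. dp[i][j] = dp[i-1][j-1]+1 when the i-th and j-th characters match, else max(dp[i-1][j], dp[i][j-1]).
    ·  Z  M  M  Z  U  E  V  U  V  V  Z  U
 ·  0  0  0  0  0  0  0  0  0  0  0  0  0
 U  0  0  0  0  0  1  1  1  1  1  1  1  1
 Z  0  1  1  1  1  1  1  1  1  1  1  2  2
 U  0  1  1  1  1  2  2  2  2  2  2  2  3
 M  0  1  2  2  2  2  2  2  2  2  2  2  3
 V  0  1  2  2  2  2  2  3  3  3  3  3  3
 V  0  1  2  2  2  2  2  3  3  4  4  4  4
 Z  0  1  2  2  3  3  3  3  3  4  4  5  5
 Z  0  1  2  2  3  3  3  3  3  4  4  5  5
 M  0  1  2  3  3  3  3  3  3  4  4  5  5
 U  0  1  2  3  3  4  4  4  4  4  4  5  6
 Z  0  1  2  3  4  4  4  4  4  4  4  5  6
 M  0  1  2  3  4  4  4  4  4  4  4  5  6
dp[12][12] = 6. One LCS (by backtracking along matches): UUVVZU.

6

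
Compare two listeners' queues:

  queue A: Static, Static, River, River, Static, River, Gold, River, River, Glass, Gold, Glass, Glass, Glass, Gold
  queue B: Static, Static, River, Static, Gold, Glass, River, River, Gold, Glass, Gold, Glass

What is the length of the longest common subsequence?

Pick Static at queue A[1]=queue B[1] → Static at queue A[2]=queue B[2] → River at queue A[4]=queue B[3] → Static at queue A[5]=queue B[4] → Gold at queue A[7]=queue B[5] → River at queue A[8]=queue B[7] → River at queue A[9]=queue B[8] → Glass at queue A[10]=queue B[10] → Gold at queue A[11]=queue B[11] → Glass at queue A[14]=queue B[12]; all 10 songs appear in both, in order. Since dp[15][12] = 10, nothing longer is possible.

10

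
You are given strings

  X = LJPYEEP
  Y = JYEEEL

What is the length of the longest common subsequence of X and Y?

4

Taking J at X[2]=Y[1]; then Y at X[4]=Y[2]; then E at X[5]=Y[4]; then E at X[6]=Y[5] gives a common subsequence of length 4, and the DP table's final entry dp[7][6] is also 4, so no common subsequence is longer.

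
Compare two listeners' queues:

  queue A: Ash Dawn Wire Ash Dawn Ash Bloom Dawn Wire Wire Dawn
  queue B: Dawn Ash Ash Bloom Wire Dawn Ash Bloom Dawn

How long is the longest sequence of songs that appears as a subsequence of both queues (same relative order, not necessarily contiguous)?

One common subsequence of length 6: Ash [1,3], then Wire [3,5], then Dawn [5,6], then Ash [6,7], then Bloom [7,8], then Dawn [11,9]. dp[11][9] = 6 confirms this is the maximum.

6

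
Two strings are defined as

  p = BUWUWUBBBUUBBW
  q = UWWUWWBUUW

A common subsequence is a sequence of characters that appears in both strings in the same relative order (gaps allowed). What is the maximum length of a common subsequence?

8

One common subsequence of length 8: U at p[2]=q[1] → W at p[3]=q[3] → U at p[4]=q[4] → W at p[5]=q[6] → B at p[9]=q[7] → U at p[10]=q[8] → U at p[11]=q[9] → W at p[14]=q[10]. The LCS DP gives dp[14][10] = 8, so this is optimal.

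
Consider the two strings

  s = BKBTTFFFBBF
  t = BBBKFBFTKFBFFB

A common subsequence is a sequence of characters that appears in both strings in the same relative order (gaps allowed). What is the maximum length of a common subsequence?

8

One common subsequence of length 8: B at s[1]=t[3] → K at s[2]=t[4] → B at s[3]=t[6] → T at s[4]=t[8] → F at s[6]=t[10] → F at s[7]=t[12] → F at s[8]=t[13] → B at s[10]=t[14]. The LCS DP gives dp[11][14] = 8, so this is optimal.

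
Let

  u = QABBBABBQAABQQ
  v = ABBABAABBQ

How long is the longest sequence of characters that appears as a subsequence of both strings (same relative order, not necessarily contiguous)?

9

Pick A at u[2]=v[1] → B at u[4]=v[2] → B at u[5]=v[3] → A at u[6]=v[4] → B at u[8]=v[5] → A at u[10]=v[6] → A at u[11]=v[7] → B at u[12]=v[9] → Q at u[14]=v[10]; all 9 characters appear in both, in order. The LCS DP gives dp[14][10] = 9, so this is optimal.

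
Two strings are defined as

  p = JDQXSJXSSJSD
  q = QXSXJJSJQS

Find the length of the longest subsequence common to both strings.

One common subsequence of length 7: Q at p[3]=q[1], then X at p[4]=q[2], then S at p[5]=q[3], then J at p[6]=q[6], then S at p[9]=q[7], then J at p[10]=q[8], then S at p[11]=q[10]. dp[12][10] = 7 confirms this is the maximum.

7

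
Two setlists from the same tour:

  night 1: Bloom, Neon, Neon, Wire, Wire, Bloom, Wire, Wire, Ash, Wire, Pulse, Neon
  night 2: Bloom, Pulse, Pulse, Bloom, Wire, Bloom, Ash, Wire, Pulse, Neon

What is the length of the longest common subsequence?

Taking Bloom at night 1[1]=night 2[4], Wire at night 1[5]=night 2[5], Bloom at night 1[6]=night 2[6], Ash at night 1[9]=night 2[7], Wire at night 1[10]=night 2[8], Pulse at night 1[11]=night 2[9], Neon at night 1[12]=night 2[10] gives a common subsequence of length 7. Since dp[12][10] = 7, nothing longer is possible.

7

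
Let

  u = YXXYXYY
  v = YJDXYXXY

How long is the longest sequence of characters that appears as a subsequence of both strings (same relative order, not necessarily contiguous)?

5

Match Y at u[1]=v[1], X at u[2]=v[4], X at u[3]=v[6], X at u[5]=v[7], Y at u[7]=v[8] — 5 characters in the same relative order in both. The LCS DP gives dp[7][8] = 5, so this is optimal.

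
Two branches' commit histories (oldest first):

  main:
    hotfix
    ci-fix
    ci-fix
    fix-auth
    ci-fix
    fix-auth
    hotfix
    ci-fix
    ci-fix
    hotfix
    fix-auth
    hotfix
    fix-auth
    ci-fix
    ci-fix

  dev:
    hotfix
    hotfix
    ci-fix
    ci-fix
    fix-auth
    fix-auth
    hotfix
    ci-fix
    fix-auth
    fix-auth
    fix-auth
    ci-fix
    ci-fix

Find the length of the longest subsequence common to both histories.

11

Match hotfix (main #1, dev #2), then ci-fix (main #2, dev #3), then ci-fix (main #3, dev #4), then fix-auth (main #4, dev #5), then fix-auth (main #6, dev #6), then hotfix (main #7, dev #7), then ci-fix (main #8, dev #8), then fix-auth (main #11, dev #10), then fix-auth (main #13, dev #11), then ci-fix (main #14, dev #12), then ci-fix (main #15, dev #13) — 11 commits in the same relative order in both. dp[15][13] = 11 confirms this is the maximum.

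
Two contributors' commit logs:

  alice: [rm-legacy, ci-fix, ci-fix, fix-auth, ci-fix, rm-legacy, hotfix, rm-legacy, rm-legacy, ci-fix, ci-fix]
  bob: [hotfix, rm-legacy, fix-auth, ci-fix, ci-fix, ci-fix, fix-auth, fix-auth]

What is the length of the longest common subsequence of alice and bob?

5

One common subsequence of length 5: rm-legacy at alice[1]=bob[2] → fix-auth at alice[4]=bob[3] → ci-fix at alice[5]=bob[4] → ci-fix at alice[10]=bob[5] → ci-fix at alice[11]=bob[6]. The LCS DP gives dp[11][8] = 5, so this is optimal.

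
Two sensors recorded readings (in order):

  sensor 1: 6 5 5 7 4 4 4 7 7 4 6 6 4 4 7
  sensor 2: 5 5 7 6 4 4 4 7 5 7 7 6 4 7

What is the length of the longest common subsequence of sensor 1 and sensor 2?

Taking 5 at sensor 1[2]=sensor 2[1] → 5 at sensor 1[3]=sensor 2[2] → 7 at sensor 1[4]=sensor 2[3] → 4 at sensor 1[5]=sensor 2[5] → 4 at sensor 1[6]=sensor 2[6] → 4 at sensor 1[7]=sensor 2[7] → 7 at sensor 1[8]=sensor 2[10] → 7 at sensor 1[9]=sensor 2[11] → 6 at sensor 1[12]=sensor 2[12] → 4 at sensor 1[14]=sensor 2[13] → 7 at sensor 1[15]=sensor 2[14] gives a common subsequence of length 11. Since dp[15][14] = 11, nothing longer is possible.

11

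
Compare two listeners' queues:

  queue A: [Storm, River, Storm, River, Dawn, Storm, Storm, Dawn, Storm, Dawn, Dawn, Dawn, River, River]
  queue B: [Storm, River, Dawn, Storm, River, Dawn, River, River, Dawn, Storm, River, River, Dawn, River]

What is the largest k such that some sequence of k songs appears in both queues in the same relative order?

9

Match Storm (queue A #1, queue B #1); then River (queue A #2, queue B #2); then Storm (queue A #3, queue B #4); then River (queue A #4, queue B #5); then Dawn (queue A #5, queue B #6); then Dawn (queue A #8, queue B #9); then Storm (queue A #9, queue B #10); then Dawn (queue A #12, queue B #13); then River (queue A #14, queue B #14) — 9 songs in the same relative order in both, and the DP table's final entry dp[14][14] is also 9, so no common subsequence is longer.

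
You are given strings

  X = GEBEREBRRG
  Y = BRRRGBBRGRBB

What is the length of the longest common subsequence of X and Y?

5

Taking G at X[1]=Y[5]; then B at X[3]=Y[6]; then B at X[7]=Y[7]; then R at X[8]=Y[8]; then R at X[9]=Y[10] gives a common subsequence of length 5. The LCS DP gives dp[10][12] = 5, so this is optimal.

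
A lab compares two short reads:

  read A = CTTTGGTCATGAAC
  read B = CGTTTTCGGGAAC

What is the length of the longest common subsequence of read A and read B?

10

Pick C at read A[1]=read B[1], then T at read A[2]=read B[4], then T at read A[3]=read B[5], then T at read A[4]=read B[6], then G at read A[5]=read B[8], then G at read A[6]=read B[9], then G at read A[11]=read B[10], then A at read A[12]=read B[11], then A at read A[13]=read B[12], then C at read A[14]=read B[13]; all 10 bases appear in both, in order. The LCS DP gives dp[14][13] = 10, so this is optimal.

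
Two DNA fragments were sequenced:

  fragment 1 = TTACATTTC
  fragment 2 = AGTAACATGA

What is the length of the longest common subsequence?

Let dp[i][j] be the LCS length of the first i bases of fragment 1 and the first j bases of fragment 2. dp[i][j] = dp[i-1][j-1]+1 when the i-th and j-th bases match, else max(dp[i-1][j], dp[i][j-1]).
    ·  A  G  T  A  A  C  A  T  G  A
 ·  0  0  0  0  0  0  0  0  0  0  0
 T  0  0  0  1  1  1  1  1  1  1  1
 T  0  0  0  1  1  1  1  1  2  2  2
 A  0  1  1  1  2  2  2  2  2  2  3
 C  0  1  1  1  2  2  3  3  3  3  3
 A  0  1  1  1  2  3  3  4  4  4  4
 T  0  1  1  2  2  3  3  4  5  5  5
 T  0  1  1  2  2  3  3  4  5  5  5
 T  0  1  1  2  2  3  3  4  5  5  5
 C  0  1  1  2  2  3  4  4  5  5  5
dp[9][10] = 5. One LCS (by backtracking along matches): TACAT.

5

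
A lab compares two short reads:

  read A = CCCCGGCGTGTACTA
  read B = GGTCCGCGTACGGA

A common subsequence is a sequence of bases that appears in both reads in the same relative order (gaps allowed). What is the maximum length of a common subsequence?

9

Pick C [3,4]; then C [4,5]; then G [6,6]; then C [7,7]; then G [10,8]; then T [11,9]; then A [12,10]; then C [13,11]; then A [15,14]; all 9 bases appear in both, in order. The LCS DP gives dp[15][14] = 9, so this is optimal.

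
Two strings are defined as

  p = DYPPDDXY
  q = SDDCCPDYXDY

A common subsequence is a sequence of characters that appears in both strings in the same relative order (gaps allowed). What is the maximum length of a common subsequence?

5

Let dp[i][j] be the LCS length of the first i characters of p and the first j characters of q. dp[i][j] = dp[i-1][j-1]+1 when the i-th and j-th characters match, else max(dp[i-1][j], dp[i][j-1]).
    ·  S  D  D  C  C  P  D  Y  X  D  Y
 ·  0  0  0  0  0  0  0  0  0  0  0  0
 D  0  0  1  1  1  1  1  1  1  1  1  1
 Y  0  0  1  1  1  1  1  1  2  2  2  2
 P  0  0  1  1  1  1  2  2  2  2  2  2
 P  0  0  1  1  1  1  2  2  2  2  2  2
 D  0  0  1  2  2  2  2  3  3  3  3  3
 D  0  0  1  2  2  2  2  3  3  3  4  4
 X  0  0  1  2  2  2  2  3  3  4  4  4
 Y  0  0  1  2  2  2  2  3  4  4  4  5
dp[8][11] = 5. One LCS (by backtracking along matches): DPDDY.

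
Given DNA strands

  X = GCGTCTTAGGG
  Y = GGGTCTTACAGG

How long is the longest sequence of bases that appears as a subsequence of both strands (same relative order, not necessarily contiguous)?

9

One common subsequence of length 9: G [1,2], G [3,3], T [4,4], C [5,5], T [6,6], T [7,7], A [8,10], G [10,11], G [11,12], and the DP table's final entry dp[11][12] is also 9, so no common subsequence is longer.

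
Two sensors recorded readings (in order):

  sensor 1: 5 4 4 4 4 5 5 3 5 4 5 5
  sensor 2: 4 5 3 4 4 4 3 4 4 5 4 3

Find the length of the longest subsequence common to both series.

Taking 5 [1,2], then 4 [2,5], then 4 [3,6], then 4 [4,8], then 4 [5,9], then 5 [6,10], then 3 [8,12] gives a common subsequence of length 7. Since dp[12][12] = 7, nothing longer is possible.

7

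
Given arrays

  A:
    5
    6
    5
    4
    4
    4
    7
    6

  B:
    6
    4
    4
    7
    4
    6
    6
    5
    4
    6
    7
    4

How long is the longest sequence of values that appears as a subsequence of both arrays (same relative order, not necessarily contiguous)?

One common subsequence of length 5: 6 at A[2]=B[1]; then 4 at A[4]=B[3]; then 4 at A[5]=B[5]; then 4 at A[6]=B[9]; then 7 at A[7]=B[11]. Since dp[8][12] = 5, nothing longer is possible.

5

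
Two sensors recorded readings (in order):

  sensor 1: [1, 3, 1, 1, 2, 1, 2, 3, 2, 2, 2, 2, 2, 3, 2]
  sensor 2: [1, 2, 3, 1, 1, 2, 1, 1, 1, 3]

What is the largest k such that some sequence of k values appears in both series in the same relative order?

Let dp[i][j] be the LCS length of the first i values of sensor 1 and the first j values of sensor 2. dp[i][j] = dp[i-1][j-1]+1 when the i-th and j-th values match, else max(dp[i-1][j], dp[i][j-1]).
    ·  1  2  3  1  1  2  1  1  1  3
 ·  0  0  0  0  0  0  0  0  0  0  0
 1  0  1  1  1  1  1  1  1  1  1  1
 3  0  1  1  2  2  2  2  2  2  2  2
 1  0  1  1  2  3  3  3  3  3  3  3
 1  0  1  1  2  3  4  4  4  4  4  4
 2  0  1  2  2  3  4  5  5  5  5  5
 1  0  1  2  2  3  4  5  6  6  6  6
 2  0  1  2  2  3  4  5  6  6  6  6
 3  0  1  2  3  3  4  5  6  6  6  7
 2  0  1  2  3  3  4  5  6  6  6  7
 2  0  1  2  3  3  4  5  6  6  6  7
 2  0  1  2  3  3  4  5  6  6  6  7
 2  0  1  2  3  3  4  5  6  6  6  7
 2  0  1  2  3  3  4  5  6  6  6  7
 3  0  1  2  3  3  4  5  6  6  6  7
 2  0  1  2  3  3  4  5  6  6  6  7
dp[15][10] = 7. One LCS (by backtracking along matches): 1, 3, 1, 1, 2, 1, 3.

7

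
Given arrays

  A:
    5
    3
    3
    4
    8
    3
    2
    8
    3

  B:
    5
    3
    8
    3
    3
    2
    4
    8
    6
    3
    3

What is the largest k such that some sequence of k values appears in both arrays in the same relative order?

Let dp[i][j] be the LCS length of the first i values of A and the first j values of B. dp[i][j] = dp[i-1][j-1]+1 when the i-th and j-th values match, else max(dp[i-1][j], dp[i][j-1]).
    ·  5  3  8  3  3  2  4  8  6  3  3
 ·  0  0  0  0  0  0  0  0  0  0  0  0
 5  0  1  1  1  1  1  1  1  1  1  1  1
 3  0  1  2  2  2  2  2  2  2  2  2  2
 3  0  1  2  2  3  3  3  3  3  3  3  3
 4  0  1  2  2  3  3  3  4  4  4  4  4
 8  0  1  2  3  3  3  3  4  5  5  5  5
 3  0  1  2  3  4  4  4  4  5  5  6  6
 2  0  1  2  3  4  4  5  5  5  5  6  6
 8  0  1  2  3  4  4  5  5  6  6  6  6
 3  0  1  2  3  4  5  5  5  6  6  7  7
dp[9][11] = 7. One LCS (by backtracking along matches): 5, 3, 3, 4, 8, 3, 3.

7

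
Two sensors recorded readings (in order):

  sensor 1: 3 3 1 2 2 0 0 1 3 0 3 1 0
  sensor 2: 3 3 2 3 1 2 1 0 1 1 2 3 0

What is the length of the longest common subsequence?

8

Match 3 (sensor 1 #1, sensor 2 #2); then 3 (sensor 1 #2, sensor 2 #4); then 1 (sensor 1 #3, sensor 2 #5); then 2 (sensor 1 #4, sensor 2 #6); then 0 (sensor 1 #6, sensor 2 #8); then 1 (sensor 1 #8, sensor 2 #10); then 3 (sensor 1 #11, sensor 2 #12); then 0 (sensor 1 #13, sensor 2 #13) — 8 values in the same relative order in both. Since dp[13][13] = 8, nothing longer is possible.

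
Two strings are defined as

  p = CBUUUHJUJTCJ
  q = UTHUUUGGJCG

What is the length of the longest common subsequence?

Let dp[i][j] be the LCS length of the first i characters of p and the first j characters of q. dp[i][j] = dp[i-1][j-1]+1 when the i-th and j-th characters match, else max(dp[i-1][j], dp[i][j-1]).
    ·  U  T  H  U  U  U  G  G  J  C  G
 ·  0  0  0  0  0  0  0  0  0  0  0  0
 C  0  0  0  0  0  0  0  0  0  0  1  1
 B  0  0  0  0  0  0  0  0  0  0  1  1
 U  0  1  1  1  1  1  1  1  1  1  1  1
 U  0  1  1  1  2  2  2  2  2  2  2  2
 U  0  1  1  1  2  3  3  3  3  3  3  3
 H  0  1  1  2  2  3  3  3  3  3  3  3
 J  0  1  1  2  2  3  3  3  3  4  4  4
 U  0  1  1  2  3  3  4  4  4  4  4  4
 J  0  1  1  2  3  3  4  4  4  5  5  5
 T  0  1  2  2  3  3  4  4  4  5  5  5
 C  0  1  2  2  3  3  4  4  4  5  6  6
 J  0  1  2  2  3  3  4  4  4  5  6  6
dp[12][11] = 6. One LCS (by backtracking along matches): UUUUJC.

6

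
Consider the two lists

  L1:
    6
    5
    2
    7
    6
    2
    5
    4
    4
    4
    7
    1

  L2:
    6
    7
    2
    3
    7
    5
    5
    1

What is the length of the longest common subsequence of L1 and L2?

5

Let dp[i][j] be the LCS length of the first i values of L1 and the first j values of L2. dp[i][j] = dp[i-1][j-1]+1 when the i-th and j-th values match, else max(dp[i-1][j], dp[i][j-1]).
    ·  6  7  2  3  7  5  5  1
 ·  0  0  0  0  0  0  0  0  0
 6  0  1  1  1  1  1  1  1  1
 5  0  1  1  1  1  1  2  2  2
 2  0  1  1  2  2  2  2  2  2
 7  0  1  2  2  2  3  3  3  3
 6  0  1  2  2  2  3  3  3  3
 2  0  1  2  3  3  3  3  3  3
 5  0  1  2  3  3  3  4  4  4
 4  0  1  2  3  3  3  4  4  4
 4  0  1  2  3  3  3  4  4  4
 4  0  1  2  3  3  3  4  4  4
 7  0  1  2  3  3  4  4  4  4
 1  0  1  2  3  3  4  4  4  5
dp[12][8] = 5. One LCS (by backtracking along matches): 6, 2, 7, 5, 1.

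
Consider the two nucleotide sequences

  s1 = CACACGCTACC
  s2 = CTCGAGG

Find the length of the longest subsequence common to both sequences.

Match C (s1 #1, s2 #1), then C (s1 #3, s2 #3), then A (s1 #4, s2 #5), then G (s1 #6, s2 #7) — 4 bases in the same relative order in both. Since dp[11][7] = 4, nothing longer is possible.

4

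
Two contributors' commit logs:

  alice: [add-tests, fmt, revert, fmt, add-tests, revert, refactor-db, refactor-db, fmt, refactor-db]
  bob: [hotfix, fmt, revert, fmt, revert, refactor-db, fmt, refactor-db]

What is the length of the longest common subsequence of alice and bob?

Taking fmt (alice #2, bob #2); then revert (alice #3, bob #3); then fmt (alice #4, bob #4); then revert (alice #6, bob #5); then refactor-db (alice #8, bob #6); then fmt (alice #9, bob #7); then refactor-db (alice #10, bob #8) gives a common subsequence of length 7. dp[10][8] = 7 confirms this is the maximum.

7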